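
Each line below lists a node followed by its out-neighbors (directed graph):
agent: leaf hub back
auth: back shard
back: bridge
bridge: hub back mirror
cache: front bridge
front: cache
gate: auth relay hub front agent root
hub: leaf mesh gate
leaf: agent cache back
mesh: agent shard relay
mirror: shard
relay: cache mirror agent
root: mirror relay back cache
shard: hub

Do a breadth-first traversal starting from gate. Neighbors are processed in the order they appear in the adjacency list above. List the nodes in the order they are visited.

Visit gate; enqueue auth, relay, hub, front, agent, root → queue [auth, relay, hub, front, agent, root]
Visit auth; enqueue back, shard → queue [relay, hub, front, agent, root, back, shard]
Visit relay; enqueue cache, mirror → queue [hub, front, agent, root, back, shard, cache, mirror]
Visit hub; enqueue leaf, mesh → queue [front, agent, root, back, shard, cache, mirror, leaf, mesh]
Visit front → queue [agent, root, back, shard, cache, mirror, leaf, mesh]
Visit agent → queue [root, back, shard, cache, mirror, leaf, mesh]
Visit root → queue [back, shard, cache, mirror, leaf, mesh]
Visit back; enqueue bridge → queue [shard, cache, mirror, leaf, mesh, bridge]
Visit shard → queue [cache, mirror, leaf, mesh, bridge]
Visit cache → queue [mirror, leaf, mesh, bridge]
Visit mirror → queue [leaf, mesh, bridge]
Visit leaf → queue [mesh, bridge]
Visit mesh → queue [bridge]
Visit bridge → queue []

gate, auth, relay, hub, front, agent, root, back, shard, cache, mirror, leaf, mesh, bridge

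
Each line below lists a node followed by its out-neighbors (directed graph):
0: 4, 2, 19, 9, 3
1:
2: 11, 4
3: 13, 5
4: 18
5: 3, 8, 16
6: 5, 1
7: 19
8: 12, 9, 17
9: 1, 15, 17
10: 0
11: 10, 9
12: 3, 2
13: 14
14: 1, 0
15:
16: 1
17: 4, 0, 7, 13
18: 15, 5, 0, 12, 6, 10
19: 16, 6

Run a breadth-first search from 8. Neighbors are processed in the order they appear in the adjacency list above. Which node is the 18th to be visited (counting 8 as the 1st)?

Visit 8; enqueue 12, 9, 17 → queue [12, 9, 17]
Visit 12; enqueue 3, 2 → queue [9, 17, 3, 2]
Visit 9; enqueue 1, 15 → queue [17, 3, 2, 1, 15]
Visit 17; enqueue 4, 0, 7, 13 → queue [3, 2, 1, 15, 4, 0, 7, 13]
Visit 3; enqueue 5 → queue [2, 1, 15, 4, 0, 7, 13, 5]
Visit 2; enqueue 11 → queue [1, 15, 4, 0, 7, 13, 5, 11]
Visit 1 → queue [15, 4, 0, 7, 13, 5, 11]
Visit 15 → queue [4, 0, 7, 13, 5, 11]
Visit 4; enqueue 18 → queue [0, 7, 13, 5, 11, 18]
Visit 0; enqueue 19 → queue [7, 13, 5, 11, 18, 19]
Visit 7 → queue [13, 5, 11, 18, 19]
Visit 13; enqueue 14 → queue [5, 11, 18, 19, 14]
Visit 5; enqueue 16 → queue [11, 18, 19, 14, 16]
Visit 11; enqueue 10 → queue [18, 19, 14, 16, 10]
Visit 18; enqueue 6 → queue [19, 14, 16, 10, 6]
Visit 19 → queue [14, 16, 10, 6]
Visit 14 → queue [16, 10, 6]
Visit 16 → queue [10, 6]
Visit 10 → queue [6]
Visit 6 → queue []

Visit order: 8, 12, 9, 17, 3, 2, 1, 15, 4, 0, 7, 13, 5, 11, 18, 19, 14, 16, 10, 6

16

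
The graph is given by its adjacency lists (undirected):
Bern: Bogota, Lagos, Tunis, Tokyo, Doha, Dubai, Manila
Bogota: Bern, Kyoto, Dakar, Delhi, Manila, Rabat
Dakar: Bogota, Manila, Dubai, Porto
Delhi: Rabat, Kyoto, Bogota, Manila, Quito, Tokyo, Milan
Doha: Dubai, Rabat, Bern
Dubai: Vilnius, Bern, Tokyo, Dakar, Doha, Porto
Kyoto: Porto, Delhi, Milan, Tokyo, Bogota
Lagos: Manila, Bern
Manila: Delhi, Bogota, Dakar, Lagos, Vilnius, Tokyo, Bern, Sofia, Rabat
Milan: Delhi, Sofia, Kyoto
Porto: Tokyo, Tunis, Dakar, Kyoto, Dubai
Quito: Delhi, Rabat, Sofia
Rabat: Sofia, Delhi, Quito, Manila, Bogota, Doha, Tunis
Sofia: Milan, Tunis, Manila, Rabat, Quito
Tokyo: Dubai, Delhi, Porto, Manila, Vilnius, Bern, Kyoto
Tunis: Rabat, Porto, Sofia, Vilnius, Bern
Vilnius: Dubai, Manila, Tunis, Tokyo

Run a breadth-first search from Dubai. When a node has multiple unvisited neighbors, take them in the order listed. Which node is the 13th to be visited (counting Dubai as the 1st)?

Visit Dubai; enqueue Vilnius, Bern, Tokyo, Dakar, Doha, Porto → queue [Vilnius, Bern, Tokyo, Dakar, Doha, Porto]
Visit Vilnius; enqueue Manila, Tunis → queue [Bern, Tokyo, Dakar, Doha, Porto, Manila, Tunis]
Visit Bern; enqueue Bogota, Lagos → queue [Tokyo, Dakar, Doha, Porto, Manila, Tunis, Bogota, Lagos]
Visit Tokyo; enqueue Delhi, Kyoto → queue [Dakar, Doha, Porto, Manila, Tunis, Bogota, Lagos, Delhi, Kyoto]
Visit Dakar → queue [Doha, Porto, Manila, Tunis, Bogota, Lagos, Delhi, Kyoto]
Visit Doha; enqueue Rabat → queue [Porto, Manila, Tunis, Bogota, Lagos, Delhi, Kyoto, Rabat]
Visit Porto → queue [Manila, Tunis, Bogota, Lagos, Delhi, Kyoto, Rabat]
Visit Manila; enqueue Sofia → queue [Tunis, Bogota, Lagos, Delhi, Kyoto, Rabat, Sofia]
Visit Tunis → queue [Bogota, Lagos, Delhi, Kyoto, Rabat, Sofia]
Visit Bogota → queue [Lagos, Delhi, Kyoto, Rabat, Sofia]
Visit Lagos → queue [Delhi, Kyoto, Rabat, Sofia]
Visit Delhi; enqueue Quito, Milan → queue [Kyoto, Rabat, Sofia, Quito, Milan]
Visit Kyoto → queue [Rabat, Sofia, Quito, Milan]
Visit Rabat → queue [Sofia, Quito, Milan]
Visit Sofia → queue [Quito, Milan]
Visit Quito → queue [Milan]
Visit Milan → queue []

Visit order: Dubai, Vilnius, Bern, Tokyo, Dakar, Doha, Porto, Manila, Tunis, Bogota, Lagos, Delhi, Kyoto, Rabat, Sofia, Quito, Milan

Kyoto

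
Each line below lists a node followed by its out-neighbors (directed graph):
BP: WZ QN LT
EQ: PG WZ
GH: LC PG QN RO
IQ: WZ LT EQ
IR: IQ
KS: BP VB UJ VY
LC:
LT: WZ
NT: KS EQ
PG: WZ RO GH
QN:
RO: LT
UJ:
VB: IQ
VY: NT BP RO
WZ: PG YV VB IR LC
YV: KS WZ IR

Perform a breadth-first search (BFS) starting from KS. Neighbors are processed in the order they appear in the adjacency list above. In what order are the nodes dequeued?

KS → BP → VB → UJ → VY → WZ → QN → LT → IQ → NT → RO → PG → YV → IR → LC → EQ → GH

Visit KS; enqueue BP, VB, UJ, VY → queue [BP, VB, UJ, VY]
Visit BP; enqueue WZ, QN, LT → queue [VB, UJ, VY, WZ, QN, LT]
Visit VB; enqueue IQ → queue [UJ, VY, WZ, QN, LT, IQ]
Visit UJ → queue [VY, WZ, QN, LT, IQ]
Visit VY; enqueue NT, RO → queue [WZ, QN, LT, IQ, NT, RO]
Visit WZ; enqueue PG, YV, IR, LC → queue [QN, LT, IQ, NT, RO, PG, YV, IR, LC]
Visit QN → queue [LT, IQ, NT, RO, PG, YV, IR, LC]
Visit LT → queue [IQ, NT, RO, PG, YV, IR, LC]
Visit IQ; enqueue EQ → queue [NT, RO, PG, YV, IR, LC, EQ]
Visit NT → queue [RO, PG, YV, IR, LC, EQ]
Visit RO → queue [PG, YV, IR, LC, EQ]
Visit PG; enqueue GH → queue [YV, IR, LC, EQ, GH]
Visit YV → queue [IR, LC, EQ, GH]
Visit IR → queue [LC, EQ, GH]
Visit LC → queue [EQ, GH]
Visit EQ → queue [GH]
Visit GH → queue []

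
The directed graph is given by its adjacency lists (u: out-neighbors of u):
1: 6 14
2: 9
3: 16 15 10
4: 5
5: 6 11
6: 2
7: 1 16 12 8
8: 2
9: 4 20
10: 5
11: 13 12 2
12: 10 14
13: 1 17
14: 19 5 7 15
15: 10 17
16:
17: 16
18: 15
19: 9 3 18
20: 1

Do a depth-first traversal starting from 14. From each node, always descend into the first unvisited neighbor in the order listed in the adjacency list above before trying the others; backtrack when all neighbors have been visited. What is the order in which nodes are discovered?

Visit 14
14 → 19
19 → 9
9 → 4
4 → 5
5 → 6
6 → 2
5 → 11
11 → 13
13 → 1
13 → 17
17 → 16
11 → 12
12 → 10
9 → 20
19 → 3
3 → 15
19 → 18
14 → 7
7 → 8

14 → 19 → 9 → 4 → 5 → 6 → 2 → 11 → 13 → 1 → 17 → 16 → 12 → 10 → 20 → 3 → 15 → 18 → 7 → 8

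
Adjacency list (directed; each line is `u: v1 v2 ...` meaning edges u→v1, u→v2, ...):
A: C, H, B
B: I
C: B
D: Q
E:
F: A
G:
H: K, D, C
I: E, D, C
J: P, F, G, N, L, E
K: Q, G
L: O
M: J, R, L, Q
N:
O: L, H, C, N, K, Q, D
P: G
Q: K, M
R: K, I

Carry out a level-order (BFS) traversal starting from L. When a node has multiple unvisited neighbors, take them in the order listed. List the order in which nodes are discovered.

L, O, H, C, N, K, Q, D, B, G, M, I, J, R, E, P, F, A

Visit L; enqueue O → queue [O]
Visit O; enqueue H, C, N, K, Q, D → queue [H, C, N, K, Q, D]
Visit H → queue [C, N, K, Q, D]
Visit C; enqueue B → queue [N, K, Q, D, B]
Visit N → queue [K, Q, D, B]
Visit K; enqueue G → queue [Q, D, B, G]
Visit Q; enqueue M → queue [D, B, G, M]
Visit D → queue [B, G, M]
Visit B; enqueue I → queue [G, M, I]
Visit G → queue [M, I]
Visit M; enqueue J, R → queue [I, J, R]
Visit I; enqueue E → queue [J, R, E]
Visit J; enqueue P, F → queue [R, E, P, F]
Visit R → queue [E, P, F]
Visit E → queue [P, F]
Visit P → queue [F]
Visit F; enqueue A → queue [A]
Visit A → queue []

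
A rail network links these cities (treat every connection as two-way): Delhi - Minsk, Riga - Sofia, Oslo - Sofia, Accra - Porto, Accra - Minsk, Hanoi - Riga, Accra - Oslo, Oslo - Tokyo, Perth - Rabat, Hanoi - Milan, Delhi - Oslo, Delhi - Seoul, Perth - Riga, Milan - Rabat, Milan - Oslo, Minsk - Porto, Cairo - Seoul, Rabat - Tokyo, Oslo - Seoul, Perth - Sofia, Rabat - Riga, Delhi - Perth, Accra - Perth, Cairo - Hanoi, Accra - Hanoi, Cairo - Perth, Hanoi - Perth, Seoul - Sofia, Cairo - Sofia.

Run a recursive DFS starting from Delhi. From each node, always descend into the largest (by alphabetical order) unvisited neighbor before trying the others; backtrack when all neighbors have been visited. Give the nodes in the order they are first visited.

Visit Delhi
Delhi → Seoul
Seoul → Sofia
Sofia → Riga
Riga → Rabat
Rabat → Tokyo
Tokyo → Oslo
Oslo → Milan
Milan → Hanoi
Hanoi → Perth
Perth → Cairo
Perth → Accra
Accra → Porto
Porto → Minsk

Delhi → Seoul → Sofia → Riga → Rabat → Tokyo → Oslo → Milan → Hanoi → Perth → Cairo → Accra → Porto → Minsk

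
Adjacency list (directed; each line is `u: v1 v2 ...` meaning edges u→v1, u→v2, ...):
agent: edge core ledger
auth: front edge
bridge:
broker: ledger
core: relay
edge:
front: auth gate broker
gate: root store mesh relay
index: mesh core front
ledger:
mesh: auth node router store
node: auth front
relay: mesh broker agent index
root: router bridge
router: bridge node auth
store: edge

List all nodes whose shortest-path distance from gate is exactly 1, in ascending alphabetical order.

mesh, relay, root, store

Level 0: gate
Level 1: mesh, relay, root, store
Level 2: agent, auth, bridge, broker, edge, index, node, router
Level 3: core, front, ledger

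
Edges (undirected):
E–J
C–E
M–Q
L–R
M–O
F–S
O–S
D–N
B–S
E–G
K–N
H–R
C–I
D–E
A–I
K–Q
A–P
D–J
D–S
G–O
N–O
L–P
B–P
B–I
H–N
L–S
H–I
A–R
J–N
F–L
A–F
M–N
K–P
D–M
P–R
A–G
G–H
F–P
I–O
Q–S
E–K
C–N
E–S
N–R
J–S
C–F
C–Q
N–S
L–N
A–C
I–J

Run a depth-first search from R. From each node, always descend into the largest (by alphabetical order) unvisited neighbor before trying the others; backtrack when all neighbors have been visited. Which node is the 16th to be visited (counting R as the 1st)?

F

Visit R
R → P
P → L
L → S
S → Q
Q → M
M → O
O → N
N → K
K → E
E → J
J → I
I → H
H → G
G → A
A → F
F → C
I → B
J → D

Visit order: R, P, L, S, Q, M, O, N, K, E, J, I, H, G, A, F, C, B, D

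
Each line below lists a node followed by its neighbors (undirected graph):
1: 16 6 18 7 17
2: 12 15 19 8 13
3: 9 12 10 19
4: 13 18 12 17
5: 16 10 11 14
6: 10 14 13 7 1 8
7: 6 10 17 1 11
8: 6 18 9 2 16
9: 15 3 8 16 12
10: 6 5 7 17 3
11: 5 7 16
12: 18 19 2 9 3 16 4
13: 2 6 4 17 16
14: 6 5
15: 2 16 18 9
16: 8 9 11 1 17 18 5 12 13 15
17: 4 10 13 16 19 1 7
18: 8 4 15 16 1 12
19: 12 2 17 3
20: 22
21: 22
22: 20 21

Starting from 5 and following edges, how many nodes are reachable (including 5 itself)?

19

BFS from 5 visits: 5, 16, 10, 11, 14, 8, 9, 1, 17, 18, 12, 13, 15, 6, 7, 3, 2, 4, 19
Reachable nodes: 19 of 22 total.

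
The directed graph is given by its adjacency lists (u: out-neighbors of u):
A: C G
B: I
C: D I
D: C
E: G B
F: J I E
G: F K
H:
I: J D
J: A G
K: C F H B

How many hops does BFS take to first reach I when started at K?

2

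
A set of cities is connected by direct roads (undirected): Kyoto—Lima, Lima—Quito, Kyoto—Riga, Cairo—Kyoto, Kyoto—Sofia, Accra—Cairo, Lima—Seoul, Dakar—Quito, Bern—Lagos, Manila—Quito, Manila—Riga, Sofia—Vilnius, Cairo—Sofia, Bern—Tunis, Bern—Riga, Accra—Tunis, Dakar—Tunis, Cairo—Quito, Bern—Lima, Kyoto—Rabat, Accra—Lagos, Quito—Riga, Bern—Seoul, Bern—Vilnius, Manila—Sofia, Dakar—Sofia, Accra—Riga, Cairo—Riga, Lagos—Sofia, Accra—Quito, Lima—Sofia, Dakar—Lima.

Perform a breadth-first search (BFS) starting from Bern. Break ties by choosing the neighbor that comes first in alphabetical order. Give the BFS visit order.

Visit Bern; enqueue Lagos, Lima, Riga, Seoul, Tunis, Vilnius → queue [Lagos, Lima, Riga, Seoul, Tunis, Vilnius]
Visit Lagos; enqueue Accra, Sofia → queue [Lima, Riga, Seoul, Tunis, Vilnius, Accra, Sofia]
Visit Lima; enqueue Dakar, Kyoto, Quito → queue [Riga, Seoul, Tunis, Vilnius, Accra, Sofia, Dakar, Kyoto, Quito]
Visit Riga; enqueue Cairo, Manila → queue [Seoul, Tunis, Vilnius, Accra, Sofia, Dakar, Kyoto, Quito, Cairo, Manila]
Visit Seoul → queue [Tunis, Vilnius, Accra, Sofia, Dakar, Kyoto, Quito, Cairo, Manila]
Visit Tunis → queue [Vilnius, Accra, Sofia, Dakar, Kyoto, Quito, Cairo, Manila]
Visit Vilnius → queue [Accra, Sofia, Dakar, Kyoto, Quito, Cairo, Manila]
Visit Accra → queue [Sofia, Dakar, Kyoto, Quito, Cairo, Manila]
Visit Sofia → queue [Dakar, Kyoto, Quito, Cairo, Manila]
Visit Dakar → queue [Kyoto, Quito, Cairo, Manila]
Visit Kyoto; enqueue Rabat → queue [Quito, Cairo, Manila, Rabat]
Visit Quito → queue [Cairo, Manila, Rabat]
Visit Cairo → queue [Manila, Rabat]
Visit Manila → queue [Rabat]
Visit Rabat → queue []

Bern → Lagos → Lima → Riga → Seoul → Tunis → Vilnius → Accra → Sofia → Dakar → Kyoto → Quito → Cairo → Manila → Rabat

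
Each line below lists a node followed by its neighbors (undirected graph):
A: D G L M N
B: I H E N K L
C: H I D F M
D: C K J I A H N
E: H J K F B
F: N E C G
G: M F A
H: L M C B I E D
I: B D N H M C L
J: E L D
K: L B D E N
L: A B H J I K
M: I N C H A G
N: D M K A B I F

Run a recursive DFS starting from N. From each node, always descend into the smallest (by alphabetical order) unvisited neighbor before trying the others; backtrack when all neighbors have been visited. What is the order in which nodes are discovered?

Visit N
N → A
A → D
D → C
C → F
F → E
E → B
B → H
H → I
I → L
L → J
L → K
I → M
M → G

N A D C F E B H I L J K M G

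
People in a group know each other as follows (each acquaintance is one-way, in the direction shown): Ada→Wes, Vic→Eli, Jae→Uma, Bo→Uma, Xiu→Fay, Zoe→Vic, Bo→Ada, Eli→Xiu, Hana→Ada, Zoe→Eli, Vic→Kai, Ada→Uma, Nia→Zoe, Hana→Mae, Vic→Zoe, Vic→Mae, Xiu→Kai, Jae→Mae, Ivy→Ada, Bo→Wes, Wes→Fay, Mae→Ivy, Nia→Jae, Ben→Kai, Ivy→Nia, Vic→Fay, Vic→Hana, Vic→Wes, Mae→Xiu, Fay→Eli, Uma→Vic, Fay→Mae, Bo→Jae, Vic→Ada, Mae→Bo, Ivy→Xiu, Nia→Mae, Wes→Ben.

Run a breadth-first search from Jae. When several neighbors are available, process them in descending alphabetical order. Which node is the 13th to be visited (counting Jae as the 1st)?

Visit Jae; enqueue Uma, Mae → queue [Uma, Mae]
Visit Uma; enqueue Vic → queue [Mae, Vic]
Visit Mae; enqueue Xiu, Ivy, Bo → queue [Vic, Xiu, Ivy, Bo]
Visit Vic; enqueue Zoe, Wes, Kai, Hana, Fay, Eli, Ada → queue [Xiu, Ivy, Bo, Zoe, Wes, Kai, Hana, Fay, Eli, Ada]
Visit Xiu → queue [Ivy, Bo, Zoe, Wes, Kai, Hana, Fay, Eli, Ada]
Visit Ivy; enqueue Nia → queue [Bo, Zoe, Wes, Kai, Hana, Fay, Eli, Ada, Nia]
Visit Bo → queue [Zoe, Wes, Kai, Hana, Fay, Eli, Ada, Nia]
Visit Zoe → queue [Wes, Kai, Hana, Fay, Eli, Ada, Nia]
Visit Wes; enqueue Ben → queue [Kai, Hana, Fay, Eli, Ada, Nia, Ben]
Visit Kai → queue [Hana, Fay, Eli, Ada, Nia, Ben]
Visit Hana → queue [Fay, Eli, Ada, Nia, Ben]
Visit Fay → queue [Eli, Ada, Nia, Ben]
Visit Eli → queue [Ada, Nia, Ben]
Visit Ada → queue [Nia, Ben]
Visit Nia → queue [Ben]
Visit Ben → queue []

Visit order: Jae, Uma, Mae, Vic, Xiu, Ivy, Bo, Zoe, Wes, Kai, Hana, Fay, Eli, Ada, Nia, Ben

Eli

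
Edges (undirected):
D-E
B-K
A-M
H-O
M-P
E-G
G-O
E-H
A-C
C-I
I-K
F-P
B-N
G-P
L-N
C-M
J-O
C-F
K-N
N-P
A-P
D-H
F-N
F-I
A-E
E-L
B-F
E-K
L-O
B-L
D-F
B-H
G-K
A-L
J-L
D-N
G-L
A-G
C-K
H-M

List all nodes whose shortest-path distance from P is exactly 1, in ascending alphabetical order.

A, F, G, M, N

Level 0: P
Level 1: A, F, G, M, N
Level 2: B, C, D, E, H, I, K, L, O
Level 3: J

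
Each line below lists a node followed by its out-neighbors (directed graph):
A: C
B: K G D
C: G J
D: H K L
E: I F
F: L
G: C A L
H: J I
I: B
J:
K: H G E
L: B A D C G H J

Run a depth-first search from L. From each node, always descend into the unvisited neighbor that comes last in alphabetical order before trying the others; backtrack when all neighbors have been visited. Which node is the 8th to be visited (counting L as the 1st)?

Visit L
L → J
L → H
H → I
I → B
B → K
K → G
G → C
G → A
K → E
E → F
B → D

Visit order: L, J, H, I, B, K, G, C, A, E, F, D

C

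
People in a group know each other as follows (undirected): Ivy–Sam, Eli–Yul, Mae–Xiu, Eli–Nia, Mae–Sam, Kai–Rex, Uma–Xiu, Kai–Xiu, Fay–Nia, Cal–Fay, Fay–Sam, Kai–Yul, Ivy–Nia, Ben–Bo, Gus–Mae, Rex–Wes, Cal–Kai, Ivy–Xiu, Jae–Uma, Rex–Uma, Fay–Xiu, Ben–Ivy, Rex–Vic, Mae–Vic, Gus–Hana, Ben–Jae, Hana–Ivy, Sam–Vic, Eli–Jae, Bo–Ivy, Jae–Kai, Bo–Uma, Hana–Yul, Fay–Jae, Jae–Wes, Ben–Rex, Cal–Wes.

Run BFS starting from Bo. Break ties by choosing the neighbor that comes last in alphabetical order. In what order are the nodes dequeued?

Visit Bo; enqueue Uma, Ivy, Ben → queue [Uma, Ivy, Ben]
Visit Uma; enqueue Xiu, Rex, Jae → queue [Ivy, Ben, Xiu, Rex, Jae]
Visit Ivy; enqueue Sam, Nia, Hana → queue [Ben, Xiu, Rex, Jae, Sam, Nia, Hana]
Visit Ben → queue [Xiu, Rex, Jae, Sam, Nia, Hana]
Visit Xiu; enqueue Mae, Kai, Fay → queue [Rex, Jae, Sam, Nia, Hana, Mae, Kai, Fay]
Visit Rex; enqueue Wes, Vic → queue [Jae, Sam, Nia, Hana, Mae, Kai, Fay, Wes, Vic]
Visit Jae; enqueue Eli → queue [Sam, Nia, Hana, Mae, Kai, Fay, Wes, Vic, Eli]
Visit Sam → queue [Nia, Hana, Mae, Kai, Fay, Wes, Vic, Eli]
Visit Nia → queue [Hana, Mae, Kai, Fay, Wes, Vic, Eli]
Visit Hana; enqueue Yul, Gus → queue [Mae, Kai, Fay, Wes, Vic, Eli, Yul, Gus]
Visit Mae → queue [Kai, Fay, Wes, Vic, Eli, Yul, Gus]
Visit Kai; enqueue Cal → queue [Fay, Wes, Vic, Eli, Yul, Gus, Cal]
Visit Fay → queue [Wes, Vic, Eli, Yul, Gus, Cal]
Visit Wes → queue [Vic, Eli, Yul, Gus, Cal]
Visit Vic → queue [Eli, Yul, Gus, Cal]
Visit Eli → queue [Yul, Gus, Cal]
Visit Yul → queue [Gus, Cal]
Visit Gus → queue [Cal]
Visit Cal → queue []

Bo → Uma → Ivy → Ben → Xiu → Rex → Jae → Sam → Nia → Hana → Mae → Kai → Fay → Wes → Vic → Eli → Yul → Gus → Cal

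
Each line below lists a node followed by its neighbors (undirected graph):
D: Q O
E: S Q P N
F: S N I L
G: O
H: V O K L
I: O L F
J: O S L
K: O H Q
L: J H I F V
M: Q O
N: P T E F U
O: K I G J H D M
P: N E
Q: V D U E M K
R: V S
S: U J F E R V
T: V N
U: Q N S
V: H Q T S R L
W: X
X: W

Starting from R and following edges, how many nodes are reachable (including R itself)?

19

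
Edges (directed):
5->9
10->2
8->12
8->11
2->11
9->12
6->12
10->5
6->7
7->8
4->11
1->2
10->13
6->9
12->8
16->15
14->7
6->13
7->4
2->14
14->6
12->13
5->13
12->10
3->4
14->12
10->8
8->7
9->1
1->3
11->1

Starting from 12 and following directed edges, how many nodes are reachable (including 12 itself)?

14

BFS from 12 visits: 12, 13, 10, 8, 5, 2, 11, 7, 9, 14, 1, 4, 6, 3
Reachable nodes: 14 of 16 total.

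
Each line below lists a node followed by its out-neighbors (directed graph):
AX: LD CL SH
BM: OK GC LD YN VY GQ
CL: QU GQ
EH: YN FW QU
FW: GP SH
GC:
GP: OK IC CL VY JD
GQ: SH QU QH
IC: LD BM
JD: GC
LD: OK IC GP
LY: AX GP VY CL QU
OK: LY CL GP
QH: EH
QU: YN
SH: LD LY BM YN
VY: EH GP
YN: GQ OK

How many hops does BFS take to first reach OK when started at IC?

2

Level 0: IC
Level 1: BM, LD
Level 2: GC, GP, GQ, OK, VY, YN
Level 3: CL, EH, JD, LY, QH, QU, SH
Level 4: AX, FW
OK first appears at level 2.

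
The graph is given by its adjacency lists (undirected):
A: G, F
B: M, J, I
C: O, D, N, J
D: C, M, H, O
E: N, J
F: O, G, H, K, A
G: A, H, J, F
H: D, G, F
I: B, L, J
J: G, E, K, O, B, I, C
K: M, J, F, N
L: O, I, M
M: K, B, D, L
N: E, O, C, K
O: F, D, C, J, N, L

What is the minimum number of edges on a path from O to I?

2

Level 0: O
Level 1: C, D, F, J, L, N
Level 2: A, B, E, G, H, I, K, M
I first appears at level 2.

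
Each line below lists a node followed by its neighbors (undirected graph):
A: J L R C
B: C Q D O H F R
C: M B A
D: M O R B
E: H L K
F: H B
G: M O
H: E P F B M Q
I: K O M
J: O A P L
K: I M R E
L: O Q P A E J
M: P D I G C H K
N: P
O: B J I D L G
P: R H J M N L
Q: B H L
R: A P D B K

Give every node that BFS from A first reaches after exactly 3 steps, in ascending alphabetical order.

Level 0: A
Level 1: C, J, L, R
Level 2: B, D, E, K, M, O, P, Q
Level 3: F, G, H, I, N

F, G, H, I, N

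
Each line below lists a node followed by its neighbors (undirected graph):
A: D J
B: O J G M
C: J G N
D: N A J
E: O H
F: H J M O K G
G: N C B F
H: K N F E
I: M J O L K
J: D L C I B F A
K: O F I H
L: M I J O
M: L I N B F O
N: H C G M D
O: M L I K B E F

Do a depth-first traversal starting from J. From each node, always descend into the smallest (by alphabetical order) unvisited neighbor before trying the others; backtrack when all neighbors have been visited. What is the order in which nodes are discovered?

Visit J
J → A
A → D
D → N
N → C
C → G
G → B
B → M
M → F
F → H
H → E
E → O
O → I
I → K
I → L

J, A, D, N, C, G, B, M, F, H, E, O, I, K, L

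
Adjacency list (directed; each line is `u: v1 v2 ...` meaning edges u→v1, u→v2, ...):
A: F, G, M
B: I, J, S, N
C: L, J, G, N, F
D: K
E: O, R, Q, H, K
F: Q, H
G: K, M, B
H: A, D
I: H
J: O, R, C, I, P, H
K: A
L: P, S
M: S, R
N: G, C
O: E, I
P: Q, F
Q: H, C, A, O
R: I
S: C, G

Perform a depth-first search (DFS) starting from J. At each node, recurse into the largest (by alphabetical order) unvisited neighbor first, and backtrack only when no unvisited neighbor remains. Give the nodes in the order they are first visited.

Visit J
J → R
R → I
I → H
H → D
D → K
K → A
A → M
M → S
S → G
G → B
B → N
N → C
C → L
L → P
P → Q
Q → O
O → E
P → F

J → R → I → H → D → K → A → M → S → G → B → N → C → L → P → Q → O → E → F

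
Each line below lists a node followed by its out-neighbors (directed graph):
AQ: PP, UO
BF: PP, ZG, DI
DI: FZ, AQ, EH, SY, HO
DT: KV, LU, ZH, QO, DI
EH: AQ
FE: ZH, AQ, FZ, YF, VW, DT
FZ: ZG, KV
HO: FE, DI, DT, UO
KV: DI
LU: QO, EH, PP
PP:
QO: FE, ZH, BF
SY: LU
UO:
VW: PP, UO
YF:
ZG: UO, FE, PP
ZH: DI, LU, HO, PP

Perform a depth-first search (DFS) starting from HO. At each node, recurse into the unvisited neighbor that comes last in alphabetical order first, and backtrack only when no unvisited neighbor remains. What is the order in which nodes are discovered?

HO, UO, FE, ZH, PP, LU, QO, BF, ZG, DI, SY, FZ, KV, EH, AQ, YF, VW, DT

Visit HO
HO → UO
HO → FE
FE → ZH
ZH → PP
ZH → LU
LU → QO
QO → BF
BF → ZG
BF → DI
DI → SY
DI → FZ
FZ → KV
DI → EH
EH → AQ
FE → YF
FE → VW
FE → DT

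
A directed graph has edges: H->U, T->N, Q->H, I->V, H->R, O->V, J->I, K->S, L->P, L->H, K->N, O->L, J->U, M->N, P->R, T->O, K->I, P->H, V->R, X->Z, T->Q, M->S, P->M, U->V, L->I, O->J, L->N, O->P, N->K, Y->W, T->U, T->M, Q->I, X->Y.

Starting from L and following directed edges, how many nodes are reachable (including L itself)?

BFS from L visits: L, H, I, N, P, R, U, V, K, M, S
Reachable nodes: 11 of 19 total.

11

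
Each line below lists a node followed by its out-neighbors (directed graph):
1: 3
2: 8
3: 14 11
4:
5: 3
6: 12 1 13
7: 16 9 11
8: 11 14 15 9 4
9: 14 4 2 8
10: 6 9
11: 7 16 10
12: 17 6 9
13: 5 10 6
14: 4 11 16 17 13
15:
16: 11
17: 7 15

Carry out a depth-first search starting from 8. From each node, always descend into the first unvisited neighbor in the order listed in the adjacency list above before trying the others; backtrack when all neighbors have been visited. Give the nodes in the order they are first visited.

Visit 8
8 → 11
11 → 7
7 → 16
7 → 9
9 → 14
14 → 4
14 → 17
17 → 15
14 → 13
13 → 5
5 → 3
13 → 10
10 → 6
6 → 12
6 → 1
9 → 2

8 -> 11 -> 7 -> 16 -> 9 -> 14 -> 4 -> 17 -> 15 -> 13 -> 5 -> 3 -> 10 -> 6 -> 12 -> 1 -> 2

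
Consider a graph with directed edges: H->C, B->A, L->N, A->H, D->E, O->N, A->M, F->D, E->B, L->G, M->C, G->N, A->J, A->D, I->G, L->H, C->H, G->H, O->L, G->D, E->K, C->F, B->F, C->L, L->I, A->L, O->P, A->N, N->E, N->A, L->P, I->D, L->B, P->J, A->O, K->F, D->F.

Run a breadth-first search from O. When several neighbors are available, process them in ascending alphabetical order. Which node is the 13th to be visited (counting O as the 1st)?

Visit O; enqueue L, N, P → queue [L, N, P]
Visit L; enqueue B, G, H, I → queue [N, P, B, G, H, I]
Visit N; enqueue A, E → queue [P, B, G, H, I, A, E]
Visit P; enqueue J → queue [B, G, H, I, A, E, J]
Visit B; enqueue F → queue [G, H, I, A, E, J, F]
Visit G; enqueue D → queue [H, I, A, E, J, F, D]
Visit H; enqueue C → queue [I, A, E, J, F, D, C]
Visit I → queue [A, E, J, F, D, C]
Visit A; enqueue M → queue [E, J, F, D, C, M]
Visit E; enqueue K → queue [J, F, D, C, M, K]
Visit J → queue [F, D, C, M, K]
Visit F → queue [D, C, M, K]
Visit D → queue [C, M, K]
Visit C → queue [M, K]
Visit M → queue [K]
Visit K → queue []

Visit order: O, L, N, P, B, G, H, I, A, E, J, F, D, C, M, K

D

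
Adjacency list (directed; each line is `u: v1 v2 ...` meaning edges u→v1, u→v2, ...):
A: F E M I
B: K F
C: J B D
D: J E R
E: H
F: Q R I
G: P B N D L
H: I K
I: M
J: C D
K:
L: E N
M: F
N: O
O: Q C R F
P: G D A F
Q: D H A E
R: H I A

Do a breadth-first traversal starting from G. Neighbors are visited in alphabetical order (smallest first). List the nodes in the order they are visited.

G, B, D, L, N, P, F, K, E, J, R, O, A, I, Q, H, C, M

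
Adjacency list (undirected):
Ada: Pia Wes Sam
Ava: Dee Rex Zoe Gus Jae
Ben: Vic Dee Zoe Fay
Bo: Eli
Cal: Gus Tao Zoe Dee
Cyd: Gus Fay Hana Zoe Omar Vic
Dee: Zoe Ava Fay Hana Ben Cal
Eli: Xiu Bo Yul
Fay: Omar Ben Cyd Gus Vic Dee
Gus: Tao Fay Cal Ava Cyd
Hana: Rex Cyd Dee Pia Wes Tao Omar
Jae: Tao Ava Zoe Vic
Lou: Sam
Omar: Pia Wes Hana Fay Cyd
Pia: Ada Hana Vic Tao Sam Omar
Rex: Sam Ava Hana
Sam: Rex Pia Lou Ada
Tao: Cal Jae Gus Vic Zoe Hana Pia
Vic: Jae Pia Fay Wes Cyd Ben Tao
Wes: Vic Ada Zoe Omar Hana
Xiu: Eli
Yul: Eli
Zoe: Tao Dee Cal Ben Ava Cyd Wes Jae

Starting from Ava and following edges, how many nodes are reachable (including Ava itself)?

19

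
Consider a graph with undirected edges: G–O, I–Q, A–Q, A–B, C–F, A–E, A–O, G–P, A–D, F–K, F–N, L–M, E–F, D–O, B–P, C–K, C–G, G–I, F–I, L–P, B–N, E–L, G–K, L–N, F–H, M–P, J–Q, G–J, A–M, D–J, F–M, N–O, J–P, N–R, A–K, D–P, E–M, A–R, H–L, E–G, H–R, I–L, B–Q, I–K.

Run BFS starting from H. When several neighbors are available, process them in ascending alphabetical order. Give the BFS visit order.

H -> F -> L -> R -> C -> E -> I -> K -> M -> N -> P -> A -> G -> Q -> B -> O -> D -> J

Visit H; enqueue F, L, R → queue [F, L, R]
Visit F; enqueue C, E, I, K, M, N → queue [L, R, C, E, I, K, M, N]
Visit L; enqueue P → queue [R, C, E, I, K, M, N, P]
Visit R; enqueue A → queue [C, E, I, K, M, N, P, A]
Visit C; enqueue G → queue [E, I, K, M, N, P, A, G]
Visit E → queue [I, K, M, N, P, A, G]
Visit I; enqueue Q → queue [K, M, N, P, A, G, Q]
Visit K → queue [M, N, P, A, G, Q]
Visit M → queue [N, P, A, G, Q]
Visit N; enqueue B, O → queue [P, A, G, Q, B, O]
Visit P; enqueue D, J → queue [A, G, Q, B, O, D, J]
Visit A → queue [G, Q, B, O, D, J]
Visit G → queue [Q, B, O, D, J]
Visit Q → queue [B, O, D, J]
Visit B → queue [O, D, J]
Visit O → queue [D, J]
Visit D → queue [J]
Visit J → queue []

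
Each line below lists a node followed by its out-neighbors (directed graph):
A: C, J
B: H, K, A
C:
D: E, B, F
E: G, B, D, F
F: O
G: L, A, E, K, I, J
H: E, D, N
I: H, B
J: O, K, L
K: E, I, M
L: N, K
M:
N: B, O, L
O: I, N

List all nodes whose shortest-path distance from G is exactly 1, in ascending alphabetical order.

A, E, I, J, K, L

Level 0: G
Level 1: A, E, I, J, K, L
Level 2: B, C, D, F, H, M, N, O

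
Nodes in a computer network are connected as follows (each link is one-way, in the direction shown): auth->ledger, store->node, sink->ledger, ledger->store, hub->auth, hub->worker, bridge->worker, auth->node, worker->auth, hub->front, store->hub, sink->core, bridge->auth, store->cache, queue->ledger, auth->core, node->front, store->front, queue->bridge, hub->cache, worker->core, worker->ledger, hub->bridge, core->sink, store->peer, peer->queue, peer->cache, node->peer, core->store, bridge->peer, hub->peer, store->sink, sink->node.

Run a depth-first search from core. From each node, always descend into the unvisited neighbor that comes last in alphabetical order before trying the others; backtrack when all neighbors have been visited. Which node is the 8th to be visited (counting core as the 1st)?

bridge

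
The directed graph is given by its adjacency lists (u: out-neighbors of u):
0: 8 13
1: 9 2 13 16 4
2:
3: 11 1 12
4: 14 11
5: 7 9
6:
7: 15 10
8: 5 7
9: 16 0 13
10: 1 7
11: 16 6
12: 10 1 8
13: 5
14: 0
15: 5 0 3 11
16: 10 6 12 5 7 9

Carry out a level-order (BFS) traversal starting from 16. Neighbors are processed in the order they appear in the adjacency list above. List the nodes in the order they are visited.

Visit 16; enqueue 10, 6, 12, 5, 7, 9 → queue [10, 6, 12, 5, 7, 9]
Visit 10; enqueue 1 → queue [6, 12, 5, 7, 9, 1]
Visit 6 → queue [12, 5, 7, 9, 1]
Visit 12; enqueue 8 → queue [5, 7, 9, 1, 8]
Visit 5 → queue [7, 9, 1, 8]
Visit 7; enqueue 15 → queue [9, 1, 8, 15]
Visit 9; enqueue 0, 13 → queue [1, 8, 15, 0, 13]
Visit 1; enqueue 2, 4 → queue [8, 15, 0, 13, 2, 4]
Visit 8 → queue [15, 0, 13, 2, 4]
Visit 15; enqueue 3, 11 → queue [0, 13, 2, 4, 3, 11]
Visit 0 → queue [13, 2, 4, 3, 11]
Visit 13 → queue [2, 4, 3, 11]
Visit 2 → queue [4, 3, 11]
Visit 4; enqueue 14 → queue [3, 11, 14]
Visit 3 → queue [11, 14]
Visit 11 → queue [14]
Visit 14 → queue []

16 -> 10 -> 6 -> 12 -> 5 -> 7 -> 9 -> 1 -> 8 -> 15 -> 0 -> 13 -> 2 -> 4 -> 3 -> 11 -> 14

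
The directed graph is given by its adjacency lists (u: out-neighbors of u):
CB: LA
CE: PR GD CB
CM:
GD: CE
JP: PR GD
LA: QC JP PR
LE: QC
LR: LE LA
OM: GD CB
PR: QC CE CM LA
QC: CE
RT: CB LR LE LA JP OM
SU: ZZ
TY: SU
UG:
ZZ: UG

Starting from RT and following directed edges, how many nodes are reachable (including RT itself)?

BFS from RT visits: RT, CB, LR, LE, LA, JP, OM, QC, PR, GD, CE, CM
Reachable nodes: 12 of 16 total.

12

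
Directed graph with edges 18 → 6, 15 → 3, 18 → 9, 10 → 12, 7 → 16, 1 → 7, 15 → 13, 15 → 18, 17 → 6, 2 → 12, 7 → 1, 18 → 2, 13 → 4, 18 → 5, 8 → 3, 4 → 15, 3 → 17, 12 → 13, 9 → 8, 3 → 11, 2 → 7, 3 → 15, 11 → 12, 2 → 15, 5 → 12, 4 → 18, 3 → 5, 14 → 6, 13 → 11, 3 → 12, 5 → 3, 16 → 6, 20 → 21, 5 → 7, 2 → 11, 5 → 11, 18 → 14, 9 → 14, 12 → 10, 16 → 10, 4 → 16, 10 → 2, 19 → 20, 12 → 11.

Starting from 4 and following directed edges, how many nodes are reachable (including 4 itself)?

BFS from 4 visits: 4, 18, 16, 15, 14, 9, 6, 5, 2, 10, 13, 3, 8, 12, 11, 7, 17, 1
Reachable nodes: 18 of 21 total.

18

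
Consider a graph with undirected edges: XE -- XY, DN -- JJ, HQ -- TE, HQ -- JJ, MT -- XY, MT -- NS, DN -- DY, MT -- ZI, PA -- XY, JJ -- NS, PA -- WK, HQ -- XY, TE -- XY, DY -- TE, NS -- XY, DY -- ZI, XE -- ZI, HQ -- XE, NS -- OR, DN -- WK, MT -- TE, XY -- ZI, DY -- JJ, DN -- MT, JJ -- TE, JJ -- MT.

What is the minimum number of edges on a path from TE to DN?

Level 0: TE
Level 1: DY, HQ, JJ, MT, XY
Level 2: DN, NS, PA, XE, ZI
Level 3: OR, WK
DN first appears at level 2.

2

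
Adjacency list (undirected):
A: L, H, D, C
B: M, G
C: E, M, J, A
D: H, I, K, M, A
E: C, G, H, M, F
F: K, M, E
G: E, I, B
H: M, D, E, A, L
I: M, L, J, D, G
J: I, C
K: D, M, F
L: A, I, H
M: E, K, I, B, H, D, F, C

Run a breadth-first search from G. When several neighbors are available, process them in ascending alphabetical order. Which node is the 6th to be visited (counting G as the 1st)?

Visit G; enqueue B, E, I → queue [B, E, I]
Visit B; enqueue M → queue [E, I, M]
Visit E; enqueue C, F, H → queue [I, M, C, F, H]
Visit I; enqueue D, J, L → queue [M, C, F, H, D, J, L]
Visit M; enqueue K → queue [C, F, H, D, J, L, K]
Visit C; enqueue A → queue [F, H, D, J, L, K, A]
Visit F → queue [H, D, J, L, K, A]
Visit H → queue [D, J, L, K, A]
Visit D → queue [J, L, K, A]
Visit J → queue [L, K, A]
Visit L → queue [K, A]
Visit K → queue [A]
Visit A → queue []

Visit order: G, B, E, I, M, C, F, H, D, J, L, K, A

C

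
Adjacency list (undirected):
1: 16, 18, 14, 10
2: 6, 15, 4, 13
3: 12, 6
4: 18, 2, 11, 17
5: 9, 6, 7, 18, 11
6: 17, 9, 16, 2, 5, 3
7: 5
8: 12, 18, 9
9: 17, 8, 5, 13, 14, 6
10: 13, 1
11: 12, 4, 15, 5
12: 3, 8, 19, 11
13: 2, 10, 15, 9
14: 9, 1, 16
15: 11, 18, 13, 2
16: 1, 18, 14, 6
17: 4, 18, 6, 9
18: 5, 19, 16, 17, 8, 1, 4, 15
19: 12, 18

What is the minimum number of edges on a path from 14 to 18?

Level 0: 14
Level 1: 1, 9, 16
Level 2: 5, 6, 8, 10, 13, 17, 18
Level 3: 2, 3, 4, 7, 11, 12, 15, 19
18 first appears at level 2.

2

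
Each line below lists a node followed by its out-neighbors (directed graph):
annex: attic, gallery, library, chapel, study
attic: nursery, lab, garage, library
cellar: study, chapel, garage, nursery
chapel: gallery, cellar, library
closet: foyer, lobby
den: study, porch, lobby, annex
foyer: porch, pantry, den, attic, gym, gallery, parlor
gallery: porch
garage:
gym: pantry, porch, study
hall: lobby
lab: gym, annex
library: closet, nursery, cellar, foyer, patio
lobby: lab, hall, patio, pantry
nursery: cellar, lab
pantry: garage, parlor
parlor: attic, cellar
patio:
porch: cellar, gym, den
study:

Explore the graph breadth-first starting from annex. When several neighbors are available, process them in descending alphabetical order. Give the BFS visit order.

Visit annex; enqueue study, library, gallery, chapel, attic → queue [study, library, gallery, chapel, attic]
Visit study → queue [library, gallery, chapel, attic]
Visit library; enqueue patio, nursery, foyer, closet, cellar → queue [gallery, chapel, attic, patio, nursery, foyer, closet, cellar]
Visit gallery; enqueue porch → queue [chapel, attic, patio, nursery, foyer, closet, cellar, porch]
Visit chapel → queue [attic, patio, nursery, foyer, closet, cellar, porch]
Visit attic; enqueue lab, garage → queue [patio, nursery, foyer, closet, cellar, porch, lab, garage]
Visit patio → queue [nursery, foyer, closet, cellar, porch, lab, garage]
Visit nursery → queue [foyer, closet, cellar, porch, lab, garage]
Visit foyer; enqueue parlor, pantry, gym, den → queue [closet, cellar, porch, lab, garage, parlor, pantry, gym, den]
Visit closet; enqueue lobby → queue [cellar, porch, lab, garage, parlor, pantry, gym, den, lobby]
Visit cellar → queue [porch, lab, garage, parlor, pantry, gym, den, lobby]
Visit porch → queue [lab, garage, parlor, pantry, gym, den, lobby]
Visit lab → queue [garage, parlor, pantry, gym, den, lobby]
Visit garage → queue [parlor, pantry, gym, den, lobby]
Visit parlor → queue [pantry, gym, den, lobby]
Visit pantry → queue [gym, den, lobby]
Visit gym → queue [den, lobby]
Visit den → queue [lobby]
Visit lobby; enqueue hall → queue [hall]
Visit hall → queue []

annex study library gallery chapel attic patio nursery foyer closet cellar porch lab garage parlor pantry gym den lobby hall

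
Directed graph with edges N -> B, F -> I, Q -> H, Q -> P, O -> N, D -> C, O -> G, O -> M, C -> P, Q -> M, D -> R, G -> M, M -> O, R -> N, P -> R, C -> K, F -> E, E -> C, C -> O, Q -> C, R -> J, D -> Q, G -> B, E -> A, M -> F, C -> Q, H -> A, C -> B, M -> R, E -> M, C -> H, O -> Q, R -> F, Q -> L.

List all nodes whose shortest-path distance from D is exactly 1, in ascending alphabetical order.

Level 0: D
Level 1: C, Q, R
Level 2: B, F, H, J, K, L, M, N, O, P
Level 3: A, E, G, I

C, Q, R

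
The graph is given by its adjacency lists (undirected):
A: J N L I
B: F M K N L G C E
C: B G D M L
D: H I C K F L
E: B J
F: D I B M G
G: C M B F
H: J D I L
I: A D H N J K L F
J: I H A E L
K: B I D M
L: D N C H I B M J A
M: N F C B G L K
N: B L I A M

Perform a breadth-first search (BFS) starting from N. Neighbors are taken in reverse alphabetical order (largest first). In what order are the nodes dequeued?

N M L I B A K G F C J H D E

Visit N; enqueue M, L, I, B, A → queue [M, L, I, B, A]
Visit M; enqueue K, G, F, C → queue [L, I, B, A, K, G, F, C]
Visit L; enqueue J, H, D → queue [I, B, A, K, G, F, C, J, H, D]
Visit I → queue [B, A, K, G, F, C, J, H, D]
Visit B; enqueue E → queue [A, K, G, F, C, J, H, D, E]
Visit A → queue [K, G, F, C, J, H, D, E]
Visit K → queue [G, F, C, J, H, D, E]
Visit G → queue [F, C, J, H, D, E]
Visit F → queue [C, J, H, D, E]
Visit C → queue [J, H, D, E]
Visit J → queue [H, D, E]
Visit H → queue [D, E]
Visit D → queue [E]
Visit E → queue []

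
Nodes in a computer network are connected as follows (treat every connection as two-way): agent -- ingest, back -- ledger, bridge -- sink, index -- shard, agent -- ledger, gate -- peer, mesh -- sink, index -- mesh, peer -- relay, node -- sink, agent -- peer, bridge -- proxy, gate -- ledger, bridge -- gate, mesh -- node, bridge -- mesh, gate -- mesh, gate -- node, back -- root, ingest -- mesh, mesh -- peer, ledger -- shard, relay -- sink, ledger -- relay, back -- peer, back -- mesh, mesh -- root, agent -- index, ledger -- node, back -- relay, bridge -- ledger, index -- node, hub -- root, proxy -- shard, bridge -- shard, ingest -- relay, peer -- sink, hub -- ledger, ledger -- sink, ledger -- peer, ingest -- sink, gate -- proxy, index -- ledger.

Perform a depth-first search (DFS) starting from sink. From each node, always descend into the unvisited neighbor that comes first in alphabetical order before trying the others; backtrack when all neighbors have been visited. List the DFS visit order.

sink -> bridge -> gate -> ledger -> agent -> index -> mesh -> back -> peer -> relay -> ingest -> root -> hub -> node -> shard -> proxy

Visit sink
sink → bridge
bridge → gate
gate → ledger
ledger → agent
agent → index
index → mesh
mesh → back
back → peer
peer → relay
relay → ingest
back → root
root → hub
mesh → node
index → shard
shard → proxy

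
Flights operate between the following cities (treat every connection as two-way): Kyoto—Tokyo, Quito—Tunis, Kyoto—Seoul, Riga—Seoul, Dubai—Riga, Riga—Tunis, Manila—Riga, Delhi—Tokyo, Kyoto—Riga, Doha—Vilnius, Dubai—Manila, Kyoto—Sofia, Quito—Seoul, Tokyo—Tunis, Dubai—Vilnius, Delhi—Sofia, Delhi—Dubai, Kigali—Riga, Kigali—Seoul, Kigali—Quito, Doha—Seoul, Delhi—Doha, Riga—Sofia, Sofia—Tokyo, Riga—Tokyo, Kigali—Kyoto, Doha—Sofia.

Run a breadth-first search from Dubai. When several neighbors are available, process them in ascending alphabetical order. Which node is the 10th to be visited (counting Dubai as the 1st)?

Visit Dubai; enqueue Delhi, Manila, Riga, Vilnius → queue [Delhi, Manila, Riga, Vilnius]
Visit Delhi; enqueue Doha, Sofia, Tokyo → queue [Manila, Riga, Vilnius, Doha, Sofia, Tokyo]
Visit Manila → queue [Riga, Vilnius, Doha, Sofia, Tokyo]
Visit Riga; enqueue Kigali, Kyoto, Seoul, Tunis → queue [Vilnius, Doha, Sofia, Tokyo, Kigali, Kyoto, Seoul, Tunis]
Visit Vilnius → queue [Doha, Sofia, Tokyo, Kigali, Kyoto, Seoul, Tunis]
Visit Doha → queue [Sofia, Tokyo, Kigali, Kyoto, Seoul, Tunis]
Visit Sofia → queue [Tokyo, Kigali, Kyoto, Seoul, Tunis]
Visit Tokyo → queue [Kigali, Kyoto, Seoul, Tunis]
Visit Kigali; enqueue Quito → queue [Kyoto, Seoul, Tunis, Quito]
Visit Kyoto → queue [Seoul, Tunis, Quito]
Visit Seoul → queue [Tunis, Quito]
Visit Tunis → queue [Quito]
Visit Quito → queue []

Visit order: Dubai, Delhi, Manila, Riga, Vilnius, Doha, Sofia, Tokyo, Kigali, Kyoto, Seoul, Tunis, Quito

Kyoto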